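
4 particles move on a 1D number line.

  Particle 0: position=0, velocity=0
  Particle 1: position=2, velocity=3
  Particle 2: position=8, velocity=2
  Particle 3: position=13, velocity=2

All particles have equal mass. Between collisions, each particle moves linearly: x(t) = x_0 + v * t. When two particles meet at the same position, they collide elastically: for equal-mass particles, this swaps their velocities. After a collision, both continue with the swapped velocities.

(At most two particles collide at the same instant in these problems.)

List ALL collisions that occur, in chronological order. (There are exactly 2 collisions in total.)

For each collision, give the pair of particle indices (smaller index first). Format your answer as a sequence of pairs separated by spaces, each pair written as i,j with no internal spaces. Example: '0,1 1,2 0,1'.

Answer: 1,2 2,3

Derivation:
Collision at t=6: particles 1 and 2 swap velocities; positions: p0=0 p1=20 p2=20 p3=25; velocities now: v0=0 v1=2 v2=3 v3=2
Collision at t=11: particles 2 and 3 swap velocities; positions: p0=0 p1=30 p2=35 p3=35; velocities now: v0=0 v1=2 v2=2 v3=3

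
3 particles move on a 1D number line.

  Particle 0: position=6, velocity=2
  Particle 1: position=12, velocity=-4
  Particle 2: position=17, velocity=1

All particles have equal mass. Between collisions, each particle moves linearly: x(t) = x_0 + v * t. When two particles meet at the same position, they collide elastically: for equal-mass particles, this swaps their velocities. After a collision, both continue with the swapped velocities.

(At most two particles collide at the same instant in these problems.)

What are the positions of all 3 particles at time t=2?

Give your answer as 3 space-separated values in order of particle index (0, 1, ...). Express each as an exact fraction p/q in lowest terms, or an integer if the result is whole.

Collision at t=1: particles 0 and 1 swap velocities; positions: p0=8 p1=8 p2=18; velocities now: v0=-4 v1=2 v2=1
Advance to t=2 (no further collisions before then); velocities: v0=-4 v1=2 v2=1; positions = 4 10 19

Answer: 4 10 19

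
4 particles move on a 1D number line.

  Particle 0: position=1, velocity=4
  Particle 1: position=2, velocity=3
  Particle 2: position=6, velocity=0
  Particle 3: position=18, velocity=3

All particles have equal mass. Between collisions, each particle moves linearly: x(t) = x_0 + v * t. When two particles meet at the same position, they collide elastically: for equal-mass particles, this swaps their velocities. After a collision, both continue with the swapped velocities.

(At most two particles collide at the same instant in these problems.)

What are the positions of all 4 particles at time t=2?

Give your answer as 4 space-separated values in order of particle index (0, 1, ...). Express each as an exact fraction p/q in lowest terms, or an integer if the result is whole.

Collision at t=1: particles 0 and 1 swap velocities; positions: p0=5 p1=5 p2=6 p3=21; velocities now: v0=3 v1=4 v2=0 v3=3
Collision at t=5/4: particles 1 and 2 swap velocities; positions: p0=23/4 p1=6 p2=6 p3=87/4; velocities now: v0=3 v1=0 v2=4 v3=3
Collision at t=4/3: particles 0 and 1 swap velocities; positions: p0=6 p1=6 p2=19/3 p3=22; velocities now: v0=0 v1=3 v2=4 v3=3
Advance to t=2 (no further collisions before then); velocities: v0=0 v1=3 v2=4 v3=3; positions = 6 8 9 24

Answer: 6 8 9 24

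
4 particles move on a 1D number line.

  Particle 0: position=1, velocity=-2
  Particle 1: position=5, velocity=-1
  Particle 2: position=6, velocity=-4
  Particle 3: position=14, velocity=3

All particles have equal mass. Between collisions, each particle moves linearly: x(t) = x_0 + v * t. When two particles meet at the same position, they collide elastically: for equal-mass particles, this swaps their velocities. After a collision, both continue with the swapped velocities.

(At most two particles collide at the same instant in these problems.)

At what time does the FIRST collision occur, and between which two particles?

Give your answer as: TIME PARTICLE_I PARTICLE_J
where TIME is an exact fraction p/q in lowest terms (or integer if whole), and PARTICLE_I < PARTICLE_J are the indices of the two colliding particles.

Pair (0,1): pos 1,5 vel -2,-1 -> not approaching (rel speed -1 <= 0)
Pair (1,2): pos 5,6 vel -1,-4 -> gap=1, closing at 3/unit, collide at t=1/3
Pair (2,3): pos 6,14 vel -4,3 -> not approaching (rel speed -7 <= 0)
Earliest collision: t=1/3 between 1 and 2

Answer: 1/3 1 2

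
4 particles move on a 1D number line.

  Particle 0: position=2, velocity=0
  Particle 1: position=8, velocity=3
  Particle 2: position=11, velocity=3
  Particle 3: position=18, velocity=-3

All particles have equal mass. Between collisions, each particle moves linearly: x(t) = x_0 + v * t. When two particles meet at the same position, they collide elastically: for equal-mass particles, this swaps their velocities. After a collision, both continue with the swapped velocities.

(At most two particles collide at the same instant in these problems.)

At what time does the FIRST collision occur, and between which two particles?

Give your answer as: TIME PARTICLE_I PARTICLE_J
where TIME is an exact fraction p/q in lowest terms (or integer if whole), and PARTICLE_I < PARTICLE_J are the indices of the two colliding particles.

Answer: 7/6 2 3

Derivation:
Pair (0,1): pos 2,8 vel 0,3 -> not approaching (rel speed -3 <= 0)
Pair (1,2): pos 8,11 vel 3,3 -> not approaching (rel speed 0 <= 0)
Pair (2,3): pos 11,18 vel 3,-3 -> gap=7, closing at 6/unit, collide at t=7/6
Earliest collision: t=7/6 between 2 and 3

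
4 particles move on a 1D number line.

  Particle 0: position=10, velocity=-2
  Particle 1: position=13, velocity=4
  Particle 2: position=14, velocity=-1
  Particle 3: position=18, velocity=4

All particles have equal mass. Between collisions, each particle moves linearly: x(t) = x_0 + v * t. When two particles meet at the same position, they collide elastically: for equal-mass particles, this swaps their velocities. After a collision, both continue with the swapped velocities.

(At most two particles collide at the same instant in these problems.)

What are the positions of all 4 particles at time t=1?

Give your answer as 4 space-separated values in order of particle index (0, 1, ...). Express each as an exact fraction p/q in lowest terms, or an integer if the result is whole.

Collision at t=1/5: particles 1 and 2 swap velocities; positions: p0=48/5 p1=69/5 p2=69/5 p3=94/5; velocities now: v0=-2 v1=-1 v2=4 v3=4
Advance to t=1 (no further collisions before then); velocities: v0=-2 v1=-1 v2=4 v3=4; positions = 8 13 17 22

Answer: 8 13 17 22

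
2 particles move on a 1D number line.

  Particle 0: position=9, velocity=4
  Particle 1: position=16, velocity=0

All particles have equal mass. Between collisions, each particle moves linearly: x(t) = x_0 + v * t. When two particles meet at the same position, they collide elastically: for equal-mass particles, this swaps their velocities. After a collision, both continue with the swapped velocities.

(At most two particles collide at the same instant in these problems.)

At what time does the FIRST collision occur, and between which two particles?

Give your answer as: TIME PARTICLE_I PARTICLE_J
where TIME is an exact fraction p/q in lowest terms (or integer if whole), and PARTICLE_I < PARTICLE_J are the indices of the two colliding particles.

Answer: 7/4 0 1

Derivation:
Pair (0,1): pos 9,16 vel 4,0 -> gap=7, closing at 4/unit, collide at t=7/4
Earliest collision: t=7/4 between 0 and 1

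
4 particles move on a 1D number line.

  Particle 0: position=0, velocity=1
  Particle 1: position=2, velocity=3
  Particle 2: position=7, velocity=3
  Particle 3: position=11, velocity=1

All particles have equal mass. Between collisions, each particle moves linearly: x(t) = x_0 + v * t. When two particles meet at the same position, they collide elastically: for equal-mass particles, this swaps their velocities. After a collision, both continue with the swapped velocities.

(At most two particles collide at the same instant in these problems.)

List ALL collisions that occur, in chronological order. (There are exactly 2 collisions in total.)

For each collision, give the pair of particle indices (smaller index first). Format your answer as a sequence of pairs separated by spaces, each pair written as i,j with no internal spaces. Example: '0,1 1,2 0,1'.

Answer: 2,3 1,2

Derivation:
Collision at t=2: particles 2 and 3 swap velocities; positions: p0=2 p1=8 p2=13 p3=13; velocities now: v0=1 v1=3 v2=1 v3=3
Collision at t=9/2: particles 1 and 2 swap velocities; positions: p0=9/2 p1=31/2 p2=31/2 p3=41/2; velocities now: v0=1 v1=1 v2=3 v3=3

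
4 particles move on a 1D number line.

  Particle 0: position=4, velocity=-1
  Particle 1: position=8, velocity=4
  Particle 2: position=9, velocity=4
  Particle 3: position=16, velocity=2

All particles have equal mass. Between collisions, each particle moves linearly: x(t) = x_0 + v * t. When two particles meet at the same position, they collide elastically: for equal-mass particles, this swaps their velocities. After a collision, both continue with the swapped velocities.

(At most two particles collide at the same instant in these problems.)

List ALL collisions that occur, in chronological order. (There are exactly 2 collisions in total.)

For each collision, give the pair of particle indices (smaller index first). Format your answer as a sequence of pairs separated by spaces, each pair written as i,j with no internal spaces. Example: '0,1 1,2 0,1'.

Answer: 2,3 1,2

Derivation:
Collision at t=7/2: particles 2 and 3 swap velocities; positions: p0=1/2 p1=22 p2=23 p3=23; velocities now: v0=-1 v1=4 v2=2 v3=4
Collision at t=4: particles 1 and 2 swap velocities; positions: p0=0 p1=24 p2=24 p3=25; velocities now: v0=-1 v1=2 v2=4 v3=4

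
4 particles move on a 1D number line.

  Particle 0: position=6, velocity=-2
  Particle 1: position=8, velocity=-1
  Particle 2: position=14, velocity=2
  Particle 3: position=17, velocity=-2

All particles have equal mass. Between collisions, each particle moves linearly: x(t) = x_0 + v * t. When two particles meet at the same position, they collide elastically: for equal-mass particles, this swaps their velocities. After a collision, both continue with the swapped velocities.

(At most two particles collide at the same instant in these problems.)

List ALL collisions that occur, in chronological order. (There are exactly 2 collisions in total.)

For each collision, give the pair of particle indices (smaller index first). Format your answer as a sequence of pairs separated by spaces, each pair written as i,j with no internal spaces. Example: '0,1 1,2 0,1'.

Answer: 2,3 1,2

Derivation:
Collision at t=3/4: particles 2 and 3 swap velocities; positions: p0=9/2 p1=29/4 p2=31/2 p3=31/2; velocities now: v0=-2 v1=-1 v2=-2 v3=2
Collision at t=9: particles 1 and 2 swap velocities; positions: p0=-12 p1=-1 p2=-1 p3=32; velocities now: v0=-2 v1=-2 v2=-1 v3=2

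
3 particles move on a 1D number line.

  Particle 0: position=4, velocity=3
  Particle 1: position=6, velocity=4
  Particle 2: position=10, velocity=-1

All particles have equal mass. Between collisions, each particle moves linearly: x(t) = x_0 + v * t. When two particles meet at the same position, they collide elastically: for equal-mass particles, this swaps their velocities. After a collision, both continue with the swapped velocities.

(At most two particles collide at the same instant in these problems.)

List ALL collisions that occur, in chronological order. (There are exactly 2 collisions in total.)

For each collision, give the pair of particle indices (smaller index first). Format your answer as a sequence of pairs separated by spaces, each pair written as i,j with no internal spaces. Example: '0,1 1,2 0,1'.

Answer: 1,2 0,1

Derivation:
Collision at t=4/5: particles 1 and 2 swap velocities; positions: p0=32/5 p1=46/5 p2=46/5; velocities now: v0=3 v1=-1 v2=4
Collision at t=3/2: particles 0 and 1 swap velocities; positions: p0=17/2 p1=17/2 p2=12; velocities now: v0=-1 v1=3 v2=4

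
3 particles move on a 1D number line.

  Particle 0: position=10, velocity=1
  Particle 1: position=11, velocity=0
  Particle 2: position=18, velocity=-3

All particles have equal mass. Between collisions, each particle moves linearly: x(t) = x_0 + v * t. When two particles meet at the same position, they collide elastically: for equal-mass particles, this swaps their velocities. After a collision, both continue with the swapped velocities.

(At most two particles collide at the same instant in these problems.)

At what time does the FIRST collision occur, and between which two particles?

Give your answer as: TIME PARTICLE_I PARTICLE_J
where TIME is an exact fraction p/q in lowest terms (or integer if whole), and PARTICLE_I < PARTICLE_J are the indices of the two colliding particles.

Pair (0,1): pos 10,11 vel 1,0 -> gap=1, closing at 1/unit, collide at t=1
Pair (1,2): pos 11,18 vel 0,-3 -> gap=7, closing at 3/unit, collide at t=7/3
Earliest collision: t=1 between 0 and 1

Answer: 1 0 1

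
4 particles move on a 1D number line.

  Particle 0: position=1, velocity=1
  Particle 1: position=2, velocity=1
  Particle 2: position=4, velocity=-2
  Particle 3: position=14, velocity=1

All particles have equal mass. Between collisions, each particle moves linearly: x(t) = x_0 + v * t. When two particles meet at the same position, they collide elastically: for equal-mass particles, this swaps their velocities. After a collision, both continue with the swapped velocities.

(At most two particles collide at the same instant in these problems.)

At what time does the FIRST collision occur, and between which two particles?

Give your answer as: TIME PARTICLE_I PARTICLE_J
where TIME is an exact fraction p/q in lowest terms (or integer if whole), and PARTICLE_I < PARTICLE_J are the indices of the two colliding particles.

Pair (0,1): pos 1,2 vel 1,1 -> not approaching (rel speed 0 <= 0)
Pair (1,2): pos 2,4 vel 1,-2 -> gap=2, closing at 3/unit, collide at t=2/3
Pair (2,3): pos 4,14 vel -2,1 -> not approaching (rel speed -3 <= 0)
Earliest collision: t=2/3 between 1 and 2

Answer: 2/3 1 2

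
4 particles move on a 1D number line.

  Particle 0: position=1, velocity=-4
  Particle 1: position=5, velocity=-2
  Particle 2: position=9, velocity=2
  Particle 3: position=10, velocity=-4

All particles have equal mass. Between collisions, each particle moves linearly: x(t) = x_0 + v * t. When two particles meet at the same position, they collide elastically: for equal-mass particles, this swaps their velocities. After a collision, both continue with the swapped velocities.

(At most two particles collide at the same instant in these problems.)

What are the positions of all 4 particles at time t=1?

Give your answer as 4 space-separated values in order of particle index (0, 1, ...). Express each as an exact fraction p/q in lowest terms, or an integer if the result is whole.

Collision at t=1/6: particles 2 and 3 swap velocities; positions: p0=1/3 p1=14/3 p2=28/3 p3=28/3; velocities now: v0=-4 v1=-2 v2=-4 v3=2
Advance to t=1 (no further collisions before then); velocities: v0=-4 v1=-2 v2=-4 v3=2; positions = -3 3 6 11

Answer: -3 3 6 11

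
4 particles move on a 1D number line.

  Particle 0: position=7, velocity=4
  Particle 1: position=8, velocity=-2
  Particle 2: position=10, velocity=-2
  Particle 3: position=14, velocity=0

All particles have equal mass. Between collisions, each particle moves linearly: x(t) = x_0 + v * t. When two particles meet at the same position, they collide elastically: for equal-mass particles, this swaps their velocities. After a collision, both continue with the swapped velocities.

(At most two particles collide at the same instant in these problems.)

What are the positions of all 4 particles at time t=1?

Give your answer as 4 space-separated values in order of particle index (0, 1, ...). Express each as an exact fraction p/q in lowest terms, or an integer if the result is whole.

Answer: 6 8 11 14

Derivation:
Collision at t=1/6: particles 0 and 1 swap velocities; positions: p0=23/3 p1=23/3 p2=29/3 p3=14; velocities now: v0=-2 v1=4 v2=-2 v3=0
Collision at t=1/2: particles 1 and 2 swap velocities; positions: p0=7 p1=9 p2=9 p3=14; velocities now: v0=-2 v1=-2 v2=4 v3=0
Advance to t=1 (no further collisions before then); velocities: v0=-2 v1=-2 v2=4 v3=0; positions = 6 8 11 14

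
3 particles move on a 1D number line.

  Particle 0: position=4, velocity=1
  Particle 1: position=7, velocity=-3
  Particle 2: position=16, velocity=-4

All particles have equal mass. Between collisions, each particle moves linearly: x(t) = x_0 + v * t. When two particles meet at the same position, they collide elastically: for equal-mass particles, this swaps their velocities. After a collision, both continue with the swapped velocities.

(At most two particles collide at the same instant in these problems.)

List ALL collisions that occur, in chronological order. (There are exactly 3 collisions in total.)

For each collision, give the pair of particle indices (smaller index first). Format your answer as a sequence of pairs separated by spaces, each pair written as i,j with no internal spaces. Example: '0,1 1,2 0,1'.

Collision at t=3/4: particles 0 and 1 swap velocities; positions: p0=19/4 p1=19/4 p2=13; velocities now: v0=-3 v1=1 v2=-4
Collision at t=12/5: particles 1 and 2 swap velocities; positions: p0=-1/5 p1=32/5 p2=32/5; velocities now: v0=-3 v1=-4 v2=1
Collision at t=9: particles 0 and 1 swap velocities; positions: p0=-20 p1=-20 p2=13; velocities now: v0=-4 v1=-3 v2=1

Answer: 0,1 1,2 0,1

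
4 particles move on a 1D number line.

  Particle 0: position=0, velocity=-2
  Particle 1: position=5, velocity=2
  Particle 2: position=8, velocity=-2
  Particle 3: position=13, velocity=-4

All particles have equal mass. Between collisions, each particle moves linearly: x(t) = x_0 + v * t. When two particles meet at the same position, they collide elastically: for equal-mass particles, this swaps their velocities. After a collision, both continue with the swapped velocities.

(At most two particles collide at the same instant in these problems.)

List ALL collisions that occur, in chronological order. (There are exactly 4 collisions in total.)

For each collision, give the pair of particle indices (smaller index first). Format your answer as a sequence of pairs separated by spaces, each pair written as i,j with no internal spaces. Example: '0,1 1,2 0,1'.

Answer: 1,2 2,3 1,2 0,1

Derivation:
Collision at t=3/4: particles 1 and 2 swap velocities; positions: p0=-3/2 p1=13/2 p2=13/2 p3=10; velocities now: v0=-2 v1=-2 v2=2 v3=-4
Collision at t=4/3: particles 2 and 3 swap velocities; positions: p0=-8/3 p1=16/3 p2=23/3 p3=23/3; velocities now: v0=-2 v1=-2 v2=-4 v3=2
Collision at t=5/2: particles 1 and 2 swap velocities; positions: p0=-5 p1=3 p2=3 p3=10; velocities now: v0=-2 v1=-4 v2=-2 v3=2
Collision at t=13/2: particles 0 and 1 swap velocities; positions: p0=-13 p1=-13 p2=-5 p3=18; velocities now: v0=-4 v1=-2 v2=-2 v3=2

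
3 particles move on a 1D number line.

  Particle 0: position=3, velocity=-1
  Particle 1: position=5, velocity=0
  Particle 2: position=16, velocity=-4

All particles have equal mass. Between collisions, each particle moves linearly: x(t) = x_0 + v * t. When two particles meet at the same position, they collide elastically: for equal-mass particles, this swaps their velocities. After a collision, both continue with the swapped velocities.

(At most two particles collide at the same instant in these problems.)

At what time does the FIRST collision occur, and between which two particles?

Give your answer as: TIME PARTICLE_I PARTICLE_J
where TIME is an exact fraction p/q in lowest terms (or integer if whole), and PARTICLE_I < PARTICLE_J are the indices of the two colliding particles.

Pair (0,1): pos 3,5 vel -1,0 -> not approaching (rel speed -1 <= 0)
Pair (1,2): pos 5,16 vel 0,-4 -> gap=11, closing at 4/unit, collide at t=11/4
Earliest collision: t=11/4 between 1 and 2

Answer: 11/4 1 2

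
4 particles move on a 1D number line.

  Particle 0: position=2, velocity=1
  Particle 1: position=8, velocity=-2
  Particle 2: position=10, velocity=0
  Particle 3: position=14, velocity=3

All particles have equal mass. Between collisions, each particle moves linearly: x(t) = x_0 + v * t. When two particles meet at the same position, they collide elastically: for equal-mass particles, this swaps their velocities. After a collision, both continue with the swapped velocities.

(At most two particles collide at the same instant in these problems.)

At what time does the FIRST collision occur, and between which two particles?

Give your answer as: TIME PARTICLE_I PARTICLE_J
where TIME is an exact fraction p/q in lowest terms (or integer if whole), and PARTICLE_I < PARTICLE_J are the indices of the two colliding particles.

Pair (0,1): pos 2,8 vel 1,-2 -> gap=6, closing at 3/unit, collide at t=2
Pair (1,2): pos 8,10 vel -2,0 -> not approaching (rel speed -2 <= 0)
Pair (2,3): pos 10,14 vel 0,3 -> not approaching (rel speed -3 <= 0)
Earliest collision: t=2 between 0 and 1

Answer: 2 0 1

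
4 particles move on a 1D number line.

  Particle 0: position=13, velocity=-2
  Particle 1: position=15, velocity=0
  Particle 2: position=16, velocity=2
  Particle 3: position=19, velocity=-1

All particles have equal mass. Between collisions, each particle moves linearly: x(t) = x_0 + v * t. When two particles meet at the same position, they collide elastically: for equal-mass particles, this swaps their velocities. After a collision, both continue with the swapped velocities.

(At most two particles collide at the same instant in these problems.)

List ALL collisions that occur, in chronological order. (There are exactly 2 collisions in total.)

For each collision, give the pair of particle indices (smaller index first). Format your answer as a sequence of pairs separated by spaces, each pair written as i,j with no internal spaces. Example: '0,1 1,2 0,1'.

Answer: 2,3 1,2

Derivation:
Collision at t=1: particles 2 and 3 swap velocities; positions: p0=11 p1=15 p2=18 p3=18; velocities now: v0=-2 v1=0 v2=-1 v3=2
Collision at t=4: particles 1 and 2 swap velocities; positions: p0=5 p1=15 p2=15 p3=24; velocities now: v0=-2 v1=-1 v2=0 v3=2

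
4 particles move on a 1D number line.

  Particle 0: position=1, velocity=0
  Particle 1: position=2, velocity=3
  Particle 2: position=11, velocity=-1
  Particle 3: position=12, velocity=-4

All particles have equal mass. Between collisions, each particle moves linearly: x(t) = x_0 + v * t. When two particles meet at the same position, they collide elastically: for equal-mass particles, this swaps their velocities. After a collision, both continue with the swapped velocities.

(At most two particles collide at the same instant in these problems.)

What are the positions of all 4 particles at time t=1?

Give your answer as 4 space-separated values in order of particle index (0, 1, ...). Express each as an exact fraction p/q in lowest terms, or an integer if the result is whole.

Answer: 1 5 8 10

Derivation:
Collision at t=1/3: particles 2 and 3 swap velocities; positions: p0=1 p1=3 p2=32/3 p3=32/3; velocities now: v0=0 v1=3 v2=-4 v3=-1
Advance to t=1 (no further collisions before then); velocities: v0=0 v1=3 v2=-4 v3=-1; positions = 1 5 8 10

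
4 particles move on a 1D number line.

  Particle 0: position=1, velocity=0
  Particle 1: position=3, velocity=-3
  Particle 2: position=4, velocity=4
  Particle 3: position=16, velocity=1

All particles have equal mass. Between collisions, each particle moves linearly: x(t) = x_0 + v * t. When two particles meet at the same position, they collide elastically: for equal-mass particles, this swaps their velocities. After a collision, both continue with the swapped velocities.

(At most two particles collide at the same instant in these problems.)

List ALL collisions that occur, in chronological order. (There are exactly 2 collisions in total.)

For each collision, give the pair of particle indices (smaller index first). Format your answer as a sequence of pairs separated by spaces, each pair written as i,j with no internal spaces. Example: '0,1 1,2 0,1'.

Answer: 0,1 2,3

Derivation:
Collision at t=2/3: particles 0 and 1 swap velocities; positions: p0=1 p1=1 p2=20/3 p3=50/3; velocities now: v0=-3 v1=0 v2=4 v3=1
Collision at t=4: particles 2 and 3 swap velocities; positions: p0=-9 p1=1 p2=20 p3=20; velocities now: v0=-3 v1=0 v2=1 v3=4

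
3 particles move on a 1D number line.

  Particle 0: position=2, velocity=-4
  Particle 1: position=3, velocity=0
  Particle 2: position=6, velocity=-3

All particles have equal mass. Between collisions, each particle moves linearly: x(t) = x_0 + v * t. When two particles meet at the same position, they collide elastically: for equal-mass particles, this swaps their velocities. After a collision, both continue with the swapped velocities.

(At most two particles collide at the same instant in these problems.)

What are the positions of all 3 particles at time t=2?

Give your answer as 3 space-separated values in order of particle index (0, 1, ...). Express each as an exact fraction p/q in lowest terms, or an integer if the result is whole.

Collision at t=1: particles 1 and 2 swap velocities; positions: p0=-2 p1=3 p2=3; velocities now: v0=-4 v1=-3 v2=0
Advance to t=2 (no further collisions before then); velocities: v0=-4 v1=-3 v2=0; positions = -6 0 3

Answer: -6 0 3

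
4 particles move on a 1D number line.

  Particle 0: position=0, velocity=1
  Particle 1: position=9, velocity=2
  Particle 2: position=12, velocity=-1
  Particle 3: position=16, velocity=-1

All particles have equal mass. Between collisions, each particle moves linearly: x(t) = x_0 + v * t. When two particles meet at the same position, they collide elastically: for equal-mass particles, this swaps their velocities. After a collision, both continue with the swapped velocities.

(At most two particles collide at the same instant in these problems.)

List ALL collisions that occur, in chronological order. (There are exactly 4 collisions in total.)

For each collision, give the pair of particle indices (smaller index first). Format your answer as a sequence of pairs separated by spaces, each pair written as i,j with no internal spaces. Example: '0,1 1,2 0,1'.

Collision at t=1: particles 1 and 2 swap velocities; positions: p0=1 p1=11 p2=11 p3=15; velocities now: v0=1 v1=-1 v2=2 v3=-1
Collision at t=7/3: particles 2 and 3 swap velocities; positions: p0=7/3 p1=29/3 p2=41/3 p3=41/3; velocities now: v0=1 v1=-1 v2=-1 v3=2
Collision at t=6: particles 0 and 1 swap velocities; positions: p0=6 p1=6 p2=10 p3=21; velocities now: v0=-1 v1=1 v2=-1 v3=2
Collision at t=8: particles 1 and 2 swap velocities; positions: p0=4 p1=8 p2=8 p3=25; velocities now: v0=-1 v1=-1 v2=1 v3=2

Answer: 1,2 2,3 0,1 1,2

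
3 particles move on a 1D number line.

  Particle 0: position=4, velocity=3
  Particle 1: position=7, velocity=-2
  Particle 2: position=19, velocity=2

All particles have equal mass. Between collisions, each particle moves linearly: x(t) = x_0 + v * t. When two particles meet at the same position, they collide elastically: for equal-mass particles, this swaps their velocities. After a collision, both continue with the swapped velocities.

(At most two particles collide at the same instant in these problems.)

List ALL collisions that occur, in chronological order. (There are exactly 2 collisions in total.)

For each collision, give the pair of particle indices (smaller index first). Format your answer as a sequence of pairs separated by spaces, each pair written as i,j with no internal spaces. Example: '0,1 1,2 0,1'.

Answer: 0,1 1,2

Derivation:
Collision at t=3/5: particles 0 and 1 swap velocities; positions: p0=29/5 p1=29/5 p2=101/5; velocities now: v0=-2 v1=3 v2=2
Collision at t=15: particles 1 and 2 swap velocities; positions: p0=-23 p1=49 p2=49; velocities now: v0=-2 v1=2 v2=3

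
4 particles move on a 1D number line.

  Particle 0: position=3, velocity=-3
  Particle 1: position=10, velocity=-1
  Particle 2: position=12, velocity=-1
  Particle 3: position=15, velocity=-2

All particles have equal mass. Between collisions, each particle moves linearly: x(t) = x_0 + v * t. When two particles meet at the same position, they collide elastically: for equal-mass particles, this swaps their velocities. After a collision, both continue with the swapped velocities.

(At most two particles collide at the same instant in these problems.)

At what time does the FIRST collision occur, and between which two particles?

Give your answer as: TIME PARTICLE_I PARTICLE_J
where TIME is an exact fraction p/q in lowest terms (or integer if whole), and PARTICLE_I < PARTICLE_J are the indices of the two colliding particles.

Pair (0,1): pos 3,10 vel -3,-1 -> not approaching (rel speed -2 <= 0)
Pair (1,2): pos 10,12 vel -1,-1 -> not approaching (rel speed 0 <= 0)
Pair (2,3): pos 12,15 vel -1,-2 -> gap=3, closing at 1/unit, collide at t=3
Earliest collision: t=3 between 2 and 3

Answer: 3 2 3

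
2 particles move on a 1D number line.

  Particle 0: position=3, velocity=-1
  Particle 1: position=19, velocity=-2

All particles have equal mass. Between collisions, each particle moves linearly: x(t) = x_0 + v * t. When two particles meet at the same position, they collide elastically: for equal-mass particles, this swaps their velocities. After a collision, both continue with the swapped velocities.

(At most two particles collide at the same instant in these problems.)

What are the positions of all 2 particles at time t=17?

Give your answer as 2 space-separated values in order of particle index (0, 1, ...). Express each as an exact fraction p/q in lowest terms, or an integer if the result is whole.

Answer: -15 -14

Derivation:
Collision at t=16: particles 0 and 1 swap velocities; positions: p0=-13 p1=-13; velocities now: v0=-2 v1=-1
Advance to t=17 (no further collisions before then); velocities: v0=-2 v1=-1; positions = -15 -14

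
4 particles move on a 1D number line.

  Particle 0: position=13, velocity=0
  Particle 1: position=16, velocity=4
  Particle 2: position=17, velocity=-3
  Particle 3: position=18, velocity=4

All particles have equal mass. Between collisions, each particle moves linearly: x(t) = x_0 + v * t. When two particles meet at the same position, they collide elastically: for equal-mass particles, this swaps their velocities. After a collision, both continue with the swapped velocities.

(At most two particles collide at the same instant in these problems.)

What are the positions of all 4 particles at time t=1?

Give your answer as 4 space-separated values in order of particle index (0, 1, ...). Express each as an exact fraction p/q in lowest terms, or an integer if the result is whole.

Collision at t=1/7: particles 1 and 2 swap velocities; positions: p0=13 p1=116/7 p2=116/7 p3=130/7; velocities now: v0=0 v1=-3 v2=4 v3=4
Advance to t=1 (no further collisions before then); velocities: v0=0 v1=-3 v2=4 v3=4; positions = 13 14 20 22

Answer: 13 14 20 22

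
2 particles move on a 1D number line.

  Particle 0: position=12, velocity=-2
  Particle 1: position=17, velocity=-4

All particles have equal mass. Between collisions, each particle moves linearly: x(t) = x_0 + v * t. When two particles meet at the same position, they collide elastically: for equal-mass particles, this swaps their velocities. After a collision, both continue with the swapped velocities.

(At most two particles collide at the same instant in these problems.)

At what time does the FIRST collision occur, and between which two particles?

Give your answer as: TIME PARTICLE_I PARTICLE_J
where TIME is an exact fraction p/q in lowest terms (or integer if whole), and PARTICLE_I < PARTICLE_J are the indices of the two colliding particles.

Pair (0,1): pos 12,17 vel -2,-4 -> gap=5, closing at 2/unit, collide at t=5/2
Earliest collision: t=5/2 between 0 and 1

Answer: 5/2 0 1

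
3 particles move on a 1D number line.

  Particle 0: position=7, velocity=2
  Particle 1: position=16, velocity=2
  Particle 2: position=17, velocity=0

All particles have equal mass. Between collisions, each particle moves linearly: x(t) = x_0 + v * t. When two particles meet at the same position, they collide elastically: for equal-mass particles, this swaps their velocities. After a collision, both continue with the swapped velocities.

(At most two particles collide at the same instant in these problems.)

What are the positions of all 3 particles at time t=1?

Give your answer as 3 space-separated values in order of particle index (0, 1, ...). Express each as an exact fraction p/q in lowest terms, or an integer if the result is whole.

Collision at t=1/2: particles 1 and 2 swap velocities; positions: p0=8 p1=17 p2=17; velocities now: v0=2 v1=0 v2=2
Advance to t=1 (no further collisions before then); velocities: v0=2 v1=0 v2=2; positions = 9 17 18

Answer: 9 17 18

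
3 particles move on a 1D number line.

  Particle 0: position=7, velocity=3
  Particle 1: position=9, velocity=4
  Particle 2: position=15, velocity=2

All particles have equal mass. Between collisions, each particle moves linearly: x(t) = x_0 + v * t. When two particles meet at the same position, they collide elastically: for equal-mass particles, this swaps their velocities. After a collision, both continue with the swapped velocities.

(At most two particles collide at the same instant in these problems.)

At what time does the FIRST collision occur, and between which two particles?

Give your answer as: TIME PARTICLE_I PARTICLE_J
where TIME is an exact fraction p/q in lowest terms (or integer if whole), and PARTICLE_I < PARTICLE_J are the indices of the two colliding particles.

Answer: 3 1 2

Derivation:
Pair (0,1): pos 7,9 vel 3,4 -> not approaching (rel speed -1 <= 0)
Pair (1,2): pos 9,15 vel 4,2 -> gap=6, closing at 2/unit, collide at t=3
Earliest collision: t=3 between 1 and 2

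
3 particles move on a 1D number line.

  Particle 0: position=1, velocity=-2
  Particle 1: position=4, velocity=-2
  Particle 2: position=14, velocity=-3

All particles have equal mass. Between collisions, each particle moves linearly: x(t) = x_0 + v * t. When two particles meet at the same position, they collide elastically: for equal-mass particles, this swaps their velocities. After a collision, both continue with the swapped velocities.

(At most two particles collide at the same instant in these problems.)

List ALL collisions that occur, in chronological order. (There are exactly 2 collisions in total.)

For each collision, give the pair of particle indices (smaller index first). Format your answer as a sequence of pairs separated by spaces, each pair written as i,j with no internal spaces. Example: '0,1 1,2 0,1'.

Collision at t=10: particles 1 and 2 swap velocities; positions: p0=-19 p1=-16 p2=-16; velocities now: v0=-2 v1=-3 v2=-2
Collision at t=13: particles 0 and 1 swap velocities; positions: p0=-25 p1=-25 p2=-22; velocities now: v0=-3 v1=-2 v2=-2

Answer: 1,2 0,1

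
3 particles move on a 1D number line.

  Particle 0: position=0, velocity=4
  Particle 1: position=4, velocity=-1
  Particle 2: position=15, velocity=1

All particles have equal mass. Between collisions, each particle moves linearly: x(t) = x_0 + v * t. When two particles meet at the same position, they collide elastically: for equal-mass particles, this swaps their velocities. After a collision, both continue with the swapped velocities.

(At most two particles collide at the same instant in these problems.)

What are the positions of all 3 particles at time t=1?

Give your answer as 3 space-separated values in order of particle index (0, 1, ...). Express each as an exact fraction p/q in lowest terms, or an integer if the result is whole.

Collision at t=4/5: particles 0 and 1 swap velocities; positions: p0=16/5 p1=16/5 p2=79/5; velocities now: v0=-1 v1=4 v2=1
Advance to t=1 (no further collisions before then); velocities: v0=-1 v1=4 v2=1; positions = 3 4 16

Answer: 3 4 16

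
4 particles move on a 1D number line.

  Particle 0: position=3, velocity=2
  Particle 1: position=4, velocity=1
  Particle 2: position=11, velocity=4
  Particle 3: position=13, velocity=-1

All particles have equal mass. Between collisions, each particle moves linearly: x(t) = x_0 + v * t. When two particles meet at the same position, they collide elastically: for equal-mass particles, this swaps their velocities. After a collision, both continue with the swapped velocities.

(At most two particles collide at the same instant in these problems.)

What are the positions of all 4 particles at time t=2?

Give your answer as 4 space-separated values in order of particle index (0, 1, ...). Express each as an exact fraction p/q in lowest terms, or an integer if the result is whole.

Collision at t=2/5: particles 2 and 3 swap velocities; positions: p0=19/5 p1=22/5 p2=63/5 p3=63/5; velocities now: v0=2 v1=1 v2=-1 v3=4
Collision at t=1: particles 0 and 1 swap velocities; positions: p0=5 p1=5 p2=12 p3=15; velocities now: v0=1 v1=2 v2=-1 v3=4
Advance to t=2 (no further collisions before then); velocities: v0=1 v1=2 v2=-1 v3=4; positions = 6 7 11 19

Answer: 6 7 11 19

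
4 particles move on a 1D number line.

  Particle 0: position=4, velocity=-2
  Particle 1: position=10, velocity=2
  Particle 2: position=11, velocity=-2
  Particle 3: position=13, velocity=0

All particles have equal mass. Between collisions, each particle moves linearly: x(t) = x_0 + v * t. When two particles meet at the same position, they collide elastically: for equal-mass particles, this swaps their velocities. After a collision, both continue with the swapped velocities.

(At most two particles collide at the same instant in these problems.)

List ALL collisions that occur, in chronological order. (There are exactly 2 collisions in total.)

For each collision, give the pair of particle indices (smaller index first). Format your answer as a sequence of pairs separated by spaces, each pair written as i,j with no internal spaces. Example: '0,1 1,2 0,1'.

Collision at t=1/4: particles 1 and 2 swap velocities; positions: p0=7/2 p1=21/2 p2=21/2 p3=13; velocities now: v0=-2 v1=-2 v2=2 v3=0
Collision at t=3/2: particles 2 and 3 swap velocities; positions: p0=1 p1=8 p2=13 p3=13; velocities now: v0=-2 v1=-2 v2=0 v3=2

Answer: 1,2 2,3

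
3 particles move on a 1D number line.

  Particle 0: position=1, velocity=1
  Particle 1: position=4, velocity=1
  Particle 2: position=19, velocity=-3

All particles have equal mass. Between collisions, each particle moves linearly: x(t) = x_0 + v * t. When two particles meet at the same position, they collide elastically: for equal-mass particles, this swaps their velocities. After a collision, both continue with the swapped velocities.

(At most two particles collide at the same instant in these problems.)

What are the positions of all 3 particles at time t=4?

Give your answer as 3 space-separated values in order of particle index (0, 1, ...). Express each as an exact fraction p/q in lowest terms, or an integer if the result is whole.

Collision at t=15/4: particles 1 and 2 swap velocities; positions: p0=19/4 p1=31/4 p2=31/4; velocities now: v0=1 v1=-3 v2=1
Advance to t=4 (no further collisions before then); velocities: v0=1 v1=-3 v2=1; positions = 5 7 8

Answer: 5 7 8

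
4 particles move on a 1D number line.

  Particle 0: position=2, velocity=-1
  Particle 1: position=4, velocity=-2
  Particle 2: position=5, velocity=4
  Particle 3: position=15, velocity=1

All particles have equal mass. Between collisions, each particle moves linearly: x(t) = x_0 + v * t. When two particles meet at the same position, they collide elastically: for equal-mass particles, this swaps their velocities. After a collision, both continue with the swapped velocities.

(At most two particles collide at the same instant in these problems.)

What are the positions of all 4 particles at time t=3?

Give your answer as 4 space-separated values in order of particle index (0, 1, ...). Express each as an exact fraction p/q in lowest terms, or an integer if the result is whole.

Answer: -2 -1 17 18

Derivation:
Collision at t=2: particles 0 and 1 swap velocities; positions: p0=0 p1=0 p2=13 p3=17; velocities now: v0=-2 v1=-1 v2=4 v3=1
Advance to t=3 (no further collisions before then); velocities: v0=-2 v1=-1 v2=4 v3=1; positions = -2 -1 17 18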